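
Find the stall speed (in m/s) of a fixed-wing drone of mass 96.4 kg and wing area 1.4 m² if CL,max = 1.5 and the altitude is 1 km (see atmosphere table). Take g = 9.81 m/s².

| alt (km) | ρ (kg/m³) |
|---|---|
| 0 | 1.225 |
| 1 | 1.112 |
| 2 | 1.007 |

V_stall = 28.5 m/s

At 1 km, from the table: ρ = 1.112 kg/m³.
Stall occurs when L = W at CL,max. W = mg = 96.4 × 9.81 = 945.7 N.
From L = ½ρV²S·CL,max = W: V_stall = √(2W/(ρSCL,max)) = √(2·945.7/(1.112·1.4·1.5))
V_stall = √809.9 = 28.5 m/s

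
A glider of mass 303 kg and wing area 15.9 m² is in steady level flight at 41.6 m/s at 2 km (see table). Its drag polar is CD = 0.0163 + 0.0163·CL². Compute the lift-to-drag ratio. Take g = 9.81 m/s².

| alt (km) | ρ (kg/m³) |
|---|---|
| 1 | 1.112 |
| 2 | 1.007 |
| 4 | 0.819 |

L/D = 12.6

At 2 km, from the table: ρ = 1.007 kg/m³.
Level flight ⇒ L = W = m·g = 303 × 9.81 = 2972.4 N.
Dynamic pressure q = 0.5 × 1.007 × 41.6² = 871.3 Pa.
Required CL = L/(qS) = 2972.4/(871.3·15.9) = 0.2145.
CD = 0.0163 + 0.0163 × 0.2145² = 0.01705.
L/D = CL/CD = 0.2145 / 0.01705 = 12.6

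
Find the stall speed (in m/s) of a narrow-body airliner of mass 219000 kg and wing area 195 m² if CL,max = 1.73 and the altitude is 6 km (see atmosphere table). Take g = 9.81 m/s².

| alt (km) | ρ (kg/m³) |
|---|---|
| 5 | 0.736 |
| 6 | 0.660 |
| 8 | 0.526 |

V_stall = 139 m/s

At 6 km, from the table: ρ = 0.660 kg/m³.
Stall occurs when L = W at CL,max. W = mg = 219000 × 9.81 = 2.148×10^6 N.
From L = ½ρV²S·CL,max = W: V_stall = √(2W/(ρSCL,max)) = √(2·2.148×10^6/(0.66·195·1.73))
V_stall = √19300 = 139 m/s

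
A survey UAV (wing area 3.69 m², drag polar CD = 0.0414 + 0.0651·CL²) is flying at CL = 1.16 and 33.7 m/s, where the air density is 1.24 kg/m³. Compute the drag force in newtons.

CD = 0.0414 + 0.0651 × 1.16² = 0.129
D = ½ρv²S·CD = ½ × 1.24 × 33.7² × 3.69 × 0.129 = 335 N

D = 335 N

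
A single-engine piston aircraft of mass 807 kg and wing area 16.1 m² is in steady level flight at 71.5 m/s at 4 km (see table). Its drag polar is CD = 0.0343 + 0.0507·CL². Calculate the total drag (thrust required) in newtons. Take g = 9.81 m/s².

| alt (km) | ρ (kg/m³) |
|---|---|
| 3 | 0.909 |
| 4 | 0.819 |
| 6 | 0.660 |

D = 1250 N

At 4 km, from the table: ρ = 0.819 kg/m³.
Weight W = mg = 807 × 9.81 = 7916.7 N; in level flight L = W.
Dynamic pressure q = 0.5 × 0.819 × 71.5² = 2093 Pa.
CL = W/(q·S) = 7916.7 / (2093 × 16.1) = 0.2349.
CD = 0.0343 + 0.0507 × 0.2349² = 0.0371.
D = q·S·CD = 2093 × 16.1 × 0.0371 = 1250 N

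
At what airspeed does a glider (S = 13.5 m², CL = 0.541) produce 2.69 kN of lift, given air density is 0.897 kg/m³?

L = ½ρv²S·CL ⇒ v = √(2L/(ρ·S·CL))
v = √(2 × 2690 / (0.897 × 13.5 × 0.541)) = √821.2 = 28.7 m/s

v = 28.7 m/s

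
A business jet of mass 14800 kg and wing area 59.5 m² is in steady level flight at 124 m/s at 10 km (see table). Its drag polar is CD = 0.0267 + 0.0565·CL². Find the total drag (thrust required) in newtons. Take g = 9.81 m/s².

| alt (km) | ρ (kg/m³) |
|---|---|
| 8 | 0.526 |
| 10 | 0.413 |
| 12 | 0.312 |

D = 11300 N

At 10 km, from the table: ρ = 0.413 kg/m³.
Level flight ⇒ L = W = m·g = 14800 × 9.81 = 1.4519×10^5 N.
Dynamic pressure q = 0.5 × 0.413 × 124² = 3175 Pa.
CL = W/(q·S) = 1.4519×10^5 / (3175 × 59.5) = 0.7685.
CD = 0.0267 + 0.0565 × 0.7685² = 0.06007.
D = q·S·CD = 3175 × 59.5 × 0.06007 = 11350 N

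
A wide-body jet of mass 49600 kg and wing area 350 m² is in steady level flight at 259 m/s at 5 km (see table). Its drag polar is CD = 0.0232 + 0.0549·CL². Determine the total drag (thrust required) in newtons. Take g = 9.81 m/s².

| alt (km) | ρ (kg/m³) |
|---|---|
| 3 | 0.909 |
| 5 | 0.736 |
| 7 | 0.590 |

At 5 km, from the table: ρ = 0.736 kg/m³.
In steady level flight, lift balances weight: W = mg = 49600 × 9.81 = 4.8658×10^5 N.
Dynamic pressure q = 0.5 × 0.736 × 259² = 24690 Pa.
CL = 2W/(ρv²S) = 2×4.8658×10^5/(0.736×259²×350) = 0.05632.
CD = 0.0232 + 0.0549 × 0.05632² = 0.02337.
D = q·S·CD = 24690 × 350 × 0.02337 = 2.02×10^5 N

D = 2.02×10^5 N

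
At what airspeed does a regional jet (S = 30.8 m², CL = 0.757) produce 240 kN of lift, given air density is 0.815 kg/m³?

v = 159 m/s

L = ½ρv²S·CL ⇒ v = √(2L/(ρ·S·CL))
v = √(2 × 2.4×10^5 / (0.815 × 30.8 × 0.757)) = √25260 = 159 m/s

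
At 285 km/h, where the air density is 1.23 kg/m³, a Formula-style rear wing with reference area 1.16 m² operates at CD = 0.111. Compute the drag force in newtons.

Convert speed: v = 285 km/h ÷ 3.6 = 79.17 m/s.
Dynamic pressure q = ½ρv² = ½ × 1.23 × 79.17² = 3854 Pa.
D = q·S·CD = 3854 × 1.16 × 0.111 = 496 N

D = 496 N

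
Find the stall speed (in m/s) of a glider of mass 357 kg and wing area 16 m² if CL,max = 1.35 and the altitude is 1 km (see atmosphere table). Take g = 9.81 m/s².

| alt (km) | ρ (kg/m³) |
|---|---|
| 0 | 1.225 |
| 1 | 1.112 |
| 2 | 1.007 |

At 1 km, from the table: ρ = 1.112 kg/m³.
Weight W = mg = 357 × 9.81 = 3502 N.
From L = ½ρV²S·CL,max = W: V_stall = √(2W/(ρSCL,max)) = √(2·3502/(1.112·16·1.35))
V_stall = √291.6 = 17.1 m/s

V_stall = 17.1 m/s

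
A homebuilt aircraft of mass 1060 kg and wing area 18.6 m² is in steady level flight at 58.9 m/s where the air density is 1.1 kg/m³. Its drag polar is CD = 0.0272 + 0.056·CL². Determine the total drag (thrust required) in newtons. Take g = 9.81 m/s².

Level flight ⇒ L = W = m·g = 1060 × 9.81 = 10399 N.
q = ½ρv² = ½ × 1.1 × 58.9² = 1908 Pa.
CL = W/(q·S) = 10399 / (1908 × 18.6) = 0.293.
CD = 0.0272 + 0.056 × 0.293² = 0.03201.
D = q·S·CD = 1908 × 18.6 × 0.03201 = 1136 N

D = 1140 N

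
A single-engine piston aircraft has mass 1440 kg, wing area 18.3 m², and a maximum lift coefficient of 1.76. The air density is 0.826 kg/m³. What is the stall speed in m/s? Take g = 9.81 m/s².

V_stall = 32.6 m/s

Stall occurs when L = W at CL,max. W = mg = 1440 × 9.81 = 14130 N.
V_stall = √(2W/(ρ·S·CL,max)) = √(2 × 14130 / (0.826 × 18.3 × 1.76))
V_stall = √1062 = 32.6 m/s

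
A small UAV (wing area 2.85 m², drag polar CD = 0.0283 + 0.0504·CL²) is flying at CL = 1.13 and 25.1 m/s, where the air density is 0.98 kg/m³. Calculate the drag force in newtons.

D = 81.5 N

CD = 0.0283 + 0.0504 × 1.13² = 0.09266
D = ½ρv²S·CD = ½ × 0.98 × 25.1² × 2.85 × 0.09266 = 81.5 N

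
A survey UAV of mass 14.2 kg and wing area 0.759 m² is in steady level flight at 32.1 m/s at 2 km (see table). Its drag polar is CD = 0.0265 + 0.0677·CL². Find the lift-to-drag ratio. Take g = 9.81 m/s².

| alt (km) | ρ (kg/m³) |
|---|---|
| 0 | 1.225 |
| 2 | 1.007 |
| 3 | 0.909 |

L/D = 10.1

At 2 km, from the table: ρ = 1.007 kg/m³.
Level flight ⇒ L = W = m·g = 14.2 × 9.81 = 139.3 N.
q = ½ρv² = ½ × 1.007 × 32.1² = 518.8 Pa.
CL = 2W/(ρv²S) = 2×139.3/(1.007×32.1²×0.759) = 0.3538.
CD = 0.0265 + 0.0677 × 0.3538² = 0.03497.
L/D = CL/CD = 0.3538 / 0.03497 = 10.1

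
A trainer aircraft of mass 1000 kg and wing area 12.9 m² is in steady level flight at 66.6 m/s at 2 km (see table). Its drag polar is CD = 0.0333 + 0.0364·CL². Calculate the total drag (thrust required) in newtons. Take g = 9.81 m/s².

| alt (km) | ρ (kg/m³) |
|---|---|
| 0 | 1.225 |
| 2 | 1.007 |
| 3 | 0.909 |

At 2 km, from the table: ρ = 1.007 kg/m³.
Weight W = mg = 1000 × 9.81 = 9810 N; in level flight L = W.
Dynamic pressure q = 0.5 × 1.007 × 66.6² = 2233 Pa.
Required CL = L/(qS) = 9810/(2233·12.9) = 0.3405.
CD = 0.0333 + 0.0364 × 0.3405² = 0.03752.
D = q·S·CD = 2233 × 12.9 × 0.03752 = 1081 N

D = 1080 N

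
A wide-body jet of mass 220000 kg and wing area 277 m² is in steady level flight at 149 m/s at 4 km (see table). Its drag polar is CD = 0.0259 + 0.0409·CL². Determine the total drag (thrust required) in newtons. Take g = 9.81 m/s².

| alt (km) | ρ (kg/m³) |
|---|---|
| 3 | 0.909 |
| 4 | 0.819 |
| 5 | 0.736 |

At 4 km, from the table: ρ = 0.819 kg/m³.
In steady level flight, lift balances weight: W = mg = 220000 × 9.81 = 2.1582×10^6 N.
q = ½ρv² = ½ × 0.819 × 149² = 9091 Pa.
Required CL = L/(qS) = 2.1582×10^6/(9091·277) = 0.857.
CD = 0.0259 + 0.0409 × 0.857² = 0.05594.
D = q·S·CD = 9091 × 277 × 0.05594 = 1.409×10^5 N

D = 1.41×10^5 N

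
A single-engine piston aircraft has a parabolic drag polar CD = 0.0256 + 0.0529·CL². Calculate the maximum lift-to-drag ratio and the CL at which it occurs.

(L/D)max = 13.6, at CL = 0.696

For CD = CD0 + K·CL², (L/D)max occurs at CL* = √(CD0/K) and equals 1/(2√(K·CD0)).
(L/D)max = 1/(2√(0.0529 × 0.0256)) = 1/(2 × 0.0368) = 13.6
CL* = √(0.0256/0.0529) = 0.696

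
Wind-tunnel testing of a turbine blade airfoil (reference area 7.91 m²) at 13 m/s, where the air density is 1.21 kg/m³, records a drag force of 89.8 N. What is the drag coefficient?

From D = ½ρv²S·CD, rearranging gives CD = 2D/(ρv²S).
CD = 2 × 89.8 / (1.21 × 13² × 7.91) = 0.111

CD = 0.111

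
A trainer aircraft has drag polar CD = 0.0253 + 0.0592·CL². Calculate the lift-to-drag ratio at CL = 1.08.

L/D = 11.4

CD = 0.0253 + 0.0592 × 1.08² = 0.09435
L/D = CL/CD = 1.08 / 0.09435 = 11.4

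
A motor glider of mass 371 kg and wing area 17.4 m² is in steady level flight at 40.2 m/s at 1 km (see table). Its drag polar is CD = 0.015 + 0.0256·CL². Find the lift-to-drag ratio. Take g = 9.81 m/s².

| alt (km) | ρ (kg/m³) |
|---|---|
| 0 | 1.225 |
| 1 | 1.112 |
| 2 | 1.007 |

At 1 km, from the table: ρ = 1.112 kg/m³.
Weight W = mg = 371 × 9.81 = 3639.5 N; in level flight L = W.
Dynamic pressure q = 0.5 × 1.112 × 40.2² = 898.5 Pa.
CL = W/(q·S) = 3639.5 / (898.5 × 17.4) = 0.2328.
CD = 0.015 + 0.0256 × 0.2328² = 0.01639.
L/D = CL/CD = 0.2328 / 0.01639 = 14.2

L/D = 14.2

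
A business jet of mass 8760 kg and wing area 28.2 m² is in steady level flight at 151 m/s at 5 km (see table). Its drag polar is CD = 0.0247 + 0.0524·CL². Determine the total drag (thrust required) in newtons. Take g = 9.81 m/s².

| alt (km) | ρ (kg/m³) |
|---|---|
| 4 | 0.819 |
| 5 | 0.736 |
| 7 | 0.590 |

At 5 km, from the table: ρ = 0.736 kg/m³.
Level flight ⇒ L = W = m·g = 8760 × 9.81 = 85936 N.
q = ½ρv² = ½ × 0.736 × 151² = 8391 Pa.
CL = 2W/(ρv²S) = 2×85936/(0.736×151²×28.2) = 0.3632.
CD = 0.0247 + 0.0524 × 0.3632² = 0.03161.
D = q·S·CD = 8391 × 28.2 × 0.03161 = 7480 N

D = 7480 N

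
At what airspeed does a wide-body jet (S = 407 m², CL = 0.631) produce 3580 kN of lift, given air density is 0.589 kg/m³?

v = 218 m/s

L = ½ρv²S·CL ⇒ v = √(2L/(ρ·S·CL))
v = √(2 × 3.58×10^6 / (0.589 × 407 × 0.631)) = √47330 = 218 m/s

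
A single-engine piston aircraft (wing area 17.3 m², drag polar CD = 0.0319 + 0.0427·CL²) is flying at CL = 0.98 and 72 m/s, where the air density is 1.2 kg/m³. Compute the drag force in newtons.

CD = 0.0319 + 0.0427 × 0.98² = 0.07291
D = ½ρv²S·CD = ½ × 1.2 × 72² × 17.3 × 0.07291 = 3920 N

D = 3920 N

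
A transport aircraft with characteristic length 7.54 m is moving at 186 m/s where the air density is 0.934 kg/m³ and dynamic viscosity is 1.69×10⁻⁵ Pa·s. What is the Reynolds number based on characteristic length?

Re = 7.75×10^7

Re = ρ·v·c/μ = 0.934 × 186 × 7.54 / (1.69×10⁻⁵) = 7.75×10^7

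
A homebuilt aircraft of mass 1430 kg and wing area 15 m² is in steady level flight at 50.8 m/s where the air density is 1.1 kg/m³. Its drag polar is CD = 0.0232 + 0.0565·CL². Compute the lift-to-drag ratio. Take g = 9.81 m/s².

Level flight ⇒ L = W = m·g = 1430 × 9.81 = 14028 N.
Dynamic pressure q = 0.5 × 1.1 × 50.8² = 1419 Pa.
Required CL = L/(qS) = 14028/(1419·15) = 0.6589.
CD = 0.0232 + 0.0565 × 0.6589² = 0.04773.
L/D = CL/CD = 0.6589 / 0.04773 = 13.8

L/D = 13.8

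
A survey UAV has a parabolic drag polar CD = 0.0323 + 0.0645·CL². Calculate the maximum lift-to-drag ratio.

For CD = CD0 + K·CL², (L/D)max occurs at CL* = √(CD0/K) and equals 1/(2√(K·CD0)).
(L/D)max = 1/(2√(0.0645 × 0.0323)) = 1/(2 × 0.04564) = 11

(L/D)max = 11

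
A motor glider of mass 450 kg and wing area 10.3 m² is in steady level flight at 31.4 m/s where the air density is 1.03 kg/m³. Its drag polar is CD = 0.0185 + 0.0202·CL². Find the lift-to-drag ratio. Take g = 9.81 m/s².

Weight W = mg = 450 × 9.81 = 4414.5 N; in level flight L = W.
Dynamic pressure q = 0.5 × 1.03 × 31.4² = 507.8 Pa.
CL = W/(q·S) = 4414.5 / (507.8 × 10.3) = 0.8441.
CD = 0.0185 + 0.0202 × 0.8441² = 0.03289.
L/D = CL/CD = 0.8441 / 0.03289 = 25.7

L/D = 25.7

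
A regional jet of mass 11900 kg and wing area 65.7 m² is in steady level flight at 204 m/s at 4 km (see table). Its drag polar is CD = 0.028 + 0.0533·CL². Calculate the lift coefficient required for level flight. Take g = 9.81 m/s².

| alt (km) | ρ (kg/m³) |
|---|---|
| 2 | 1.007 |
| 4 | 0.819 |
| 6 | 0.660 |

At 4 km, from the table: ρ = 0.819 kg/m³.
Weight W = mg = 11900 × 9.81 = 1.1674×10^5 N; in level flight L = W.
Dynamic pressure q = 0.5 × 0.819 × 204² = 17040 Pa.
CL = 2W/(ρv²S) = 2×1.1674×10^5/(0.819×204²×65.7) = 0.1043.

CL = 0.104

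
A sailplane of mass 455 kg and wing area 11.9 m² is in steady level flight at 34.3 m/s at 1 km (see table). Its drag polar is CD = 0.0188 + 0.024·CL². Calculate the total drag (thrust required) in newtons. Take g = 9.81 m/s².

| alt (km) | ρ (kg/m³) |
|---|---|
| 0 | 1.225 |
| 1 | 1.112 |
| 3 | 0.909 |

D = 208 N

At 1 km, from the table: ρ = 1.112 kg/m³.
In steady level flight, lift balances weight: W = mg = 455 × 9.81 = 4463.6 N.
Dynamic pressure q = 0.5 × 1.112 × 34.3² = 654.1 Pa.
CL = W/(q·S) = 4463.6 / (654.1 × 11.9) = 0.5734.
CD = 0.0188 + 0.024 × 0.5734² = 0.02669.
D = q·S·CD = 654.1 × 11.9 × 0.02669 = 207.8 N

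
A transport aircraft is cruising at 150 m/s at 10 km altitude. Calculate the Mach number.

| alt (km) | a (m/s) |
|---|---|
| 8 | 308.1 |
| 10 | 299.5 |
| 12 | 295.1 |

M = 0.501

At 10 km, from the table: a = 299.5 m/s.
M = v/a = 150 / 299.5 = 0.501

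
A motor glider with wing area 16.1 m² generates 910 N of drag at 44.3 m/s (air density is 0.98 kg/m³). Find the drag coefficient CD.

From D = ½ρv²S·CD, rearranging gives CD = 2D/(ρv²S).
CD = 2 × 910 / (0.98 × 44.3² × 16.1) = 0.0588

CD = 0.0588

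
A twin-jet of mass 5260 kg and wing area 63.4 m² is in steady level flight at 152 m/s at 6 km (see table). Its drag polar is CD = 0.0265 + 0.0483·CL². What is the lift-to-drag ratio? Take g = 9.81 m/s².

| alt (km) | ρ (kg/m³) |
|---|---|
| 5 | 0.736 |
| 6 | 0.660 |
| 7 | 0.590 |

L/D = 3.95

At 6 km, from the table: ρ = 0.660 kg/m³.
Weight W = mg = 5260 × 9.81 = 51601 N; in level flight L = W.
q = ½ρv² = ½ × 0.66 × 152² = 7624 Pa.
CL = W/(q·S) = 51601 / (7624 × 63.4) = 0.1067.
CD = 0.0265 + 0.0483 × 0.1067² = 0.02705.
L/D = CL/CD = 0.1067 / 0.02705 = 3.95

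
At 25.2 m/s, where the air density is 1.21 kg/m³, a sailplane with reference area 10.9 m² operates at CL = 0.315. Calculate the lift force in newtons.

Dynamic pressure q = ½ρv² = ½ × 1.21 × 25.2² = 384.2 Pa.
L = q·S·CL = 384.2 × 10.9 × 0.315 = 1320 N

L = 1320 N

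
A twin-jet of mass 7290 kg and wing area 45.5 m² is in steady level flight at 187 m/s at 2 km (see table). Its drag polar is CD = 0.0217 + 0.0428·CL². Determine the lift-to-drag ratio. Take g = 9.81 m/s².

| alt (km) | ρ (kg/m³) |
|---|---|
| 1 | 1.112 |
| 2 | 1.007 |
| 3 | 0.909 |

At 2 km, from the table: ρ = 1.007 kg/m³.
In steady level flight, lift balances weight: W = mg = 7290 × 9.81 = 71515 N.
Dynamic pressure q = 0.5 × 1.007 × 187² = 17610 Pa.
CL = 2W/(ρv²S) = 2×71515/(1.007×187²×45.5) = 0.08927.
CD = 0.0217 + 0.0428 × 0.08927² = 0.02204.
L/D = CL/CD = 0.08927 / 0.02204 = 4.05

L/D = 4.05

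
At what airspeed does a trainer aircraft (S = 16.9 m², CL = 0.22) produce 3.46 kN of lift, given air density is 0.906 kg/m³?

v = 45.3 m/s

L = ½ρv²S·CL ⇒ v = √(2L/(ρ·S·CL))
v = √(2 × 3460 / (0.906 × 16.9 × 0.22)) = √2054 = 45.3 m/s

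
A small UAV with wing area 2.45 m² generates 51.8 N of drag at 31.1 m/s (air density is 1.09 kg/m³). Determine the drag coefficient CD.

From D = ½ρv²S·CD, rearranging gives CD = 2D/(ρv²S).
CD = 2 × 51.8 / (1.09 × 31.1² × 2.45) = 0.0401

CD = 0.0401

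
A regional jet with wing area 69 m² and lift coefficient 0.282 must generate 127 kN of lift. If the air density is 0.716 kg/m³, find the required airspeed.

L = ½ρv²S·CL ⇒ v = √(2L/(ρ·S·CL))
v = √(2 × 1.27×10^5 / (0.716 × 69 × 0.282)) = √18230 = 135 m/s

v = 135 m/s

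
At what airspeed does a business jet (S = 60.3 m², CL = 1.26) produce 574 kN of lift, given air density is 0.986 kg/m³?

L = ½ρv²S·CL ⇒ v = √(2L/(ρ·S·CL))
v = √(2 × 5.74×10^5 / (0.986 × 60.3 × 1.26)) = √15320 = 124 m/s

v = 124 m/s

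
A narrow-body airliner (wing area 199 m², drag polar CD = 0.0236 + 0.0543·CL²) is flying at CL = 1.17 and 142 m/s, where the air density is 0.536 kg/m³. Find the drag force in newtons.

D = 1.05×10^5 N

CD = 0.0236 + 0.0543 × 1.17² = 0.09793
D = ½ρv²S·CD = ½ × 0.536 × 142² × 199 × 0.09793 = 1.05×10^5 N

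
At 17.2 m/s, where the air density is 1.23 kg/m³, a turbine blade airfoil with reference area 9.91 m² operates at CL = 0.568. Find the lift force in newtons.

L = ½ρv²S·CL = ½ × 1.23 × 17.2² × 9.91 × 0.568 = 1020 N

L = 1020 N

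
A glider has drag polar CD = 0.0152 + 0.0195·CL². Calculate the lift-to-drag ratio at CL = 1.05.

CD = 0.0152 + 0.0195 × 1.05² = 0.0367
L/D = CL/CD = 1.05 / 0.0367 = 28.6

L/D = 28.6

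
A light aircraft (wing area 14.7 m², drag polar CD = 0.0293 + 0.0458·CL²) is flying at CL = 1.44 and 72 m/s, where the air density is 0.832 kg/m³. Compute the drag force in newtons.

CD = 0.0293 + 0.0458 × 1.44² = 0.1243
D = ½ρv²S·CD = ½ × 0.832 × 72² × 14.7 × 0.1243 = 3940 N

D = 3940 N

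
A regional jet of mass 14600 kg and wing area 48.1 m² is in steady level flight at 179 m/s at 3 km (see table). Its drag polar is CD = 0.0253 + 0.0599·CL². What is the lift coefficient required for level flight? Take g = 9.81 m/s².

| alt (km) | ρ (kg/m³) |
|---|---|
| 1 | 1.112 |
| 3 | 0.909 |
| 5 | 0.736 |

CL = 0.204

At 3 km, from the table: ρ = 0.909 kg/m³.
Level flight ⇒ L = W = m·g = 14600 × 9.81 = 1.4323×10^5 N.
Dynamic pressure q = 0.5 × 0.909 × 179² = 14560 Pa.
CL = 2W/(ρv²S) = 2×1.4323×10^5/(0.909×179²×48.1) = 0.2045.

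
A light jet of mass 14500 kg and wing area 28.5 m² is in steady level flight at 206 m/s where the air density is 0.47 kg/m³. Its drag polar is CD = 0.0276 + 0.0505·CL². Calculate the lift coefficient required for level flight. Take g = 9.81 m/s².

Level flight ⇒ L = W = m·g = 14500 × 9.81 = 1.4224×10^5 N.
Dynamic pressure q = 0.5 × 0.47 × 206² = 9972 Pa.
CL = 2W/(ρv²S) = 2×1.4224×10^5/(0.47×206²×28.5) = 0.5005.

CL = 0.5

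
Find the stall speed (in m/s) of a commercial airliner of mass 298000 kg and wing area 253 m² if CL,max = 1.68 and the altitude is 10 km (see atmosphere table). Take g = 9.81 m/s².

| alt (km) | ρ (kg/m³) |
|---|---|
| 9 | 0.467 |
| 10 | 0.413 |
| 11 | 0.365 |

At 10 km, from the table: ρ = 0.413 kg/m³.
Stall occurs when L = W at CL,max. W = mg = 298000 × 9.81 = 2.923×10^6 N.
From L = ½ρV²S·CL,max = W: V_stall = √(2W/(ρSCL,max)) = √(2·2.923×10^6/(0.413·253·1.68))
V_stall = √33310 = 183 m/s

V_stall = 183 m/s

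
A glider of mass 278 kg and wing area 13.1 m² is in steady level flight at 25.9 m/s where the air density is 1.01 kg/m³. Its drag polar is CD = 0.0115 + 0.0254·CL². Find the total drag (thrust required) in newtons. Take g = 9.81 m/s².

In steady level flight, lift balances weight: W = mg = 278 × 9.81 = 2727.2 N.
q = ½ρv² = ½ × 1.01 × 25.9² = 338.8 Pa.
CL = W/(q·S) = 2727.2 / (338.8 × 13.1) = 0.6145.
CD = 0.0115 + 0.0254 × 0.6145² = 0.02109.
D = q·S·CD = 338.8 × 13.1 × 0.02109 = 93.6 N

D = 93.6 N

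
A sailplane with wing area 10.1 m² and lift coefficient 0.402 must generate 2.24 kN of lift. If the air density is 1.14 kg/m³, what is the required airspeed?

v = 31.1 m/s

L = ½ρv²S·CL ⇒ v = √(2L/(ρ·S·CL))
v = √(2 × 2240 / (1.14 × 10.1 × 0.402)) = √967.9 = 31.1 m/s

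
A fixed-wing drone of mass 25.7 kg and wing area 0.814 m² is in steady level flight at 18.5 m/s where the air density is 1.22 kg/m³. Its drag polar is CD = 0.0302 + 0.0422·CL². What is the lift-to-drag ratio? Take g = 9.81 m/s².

L/D = 12.1

Weight W = mg = 25.7 × 9.81 = 252.12 N; in level flight L = W.
q = ½ρv² = ½ × 1.22 × 18.5² = 208.8 Pa.
Required CL = L/(qS) = 252.12/(208.8·0.814) = 1.484.
CD = 0.0302 + 0.0422 × 1.484² = 0.1231.
L/D = CL/CD = 1.484 / 0.1231 = 12.1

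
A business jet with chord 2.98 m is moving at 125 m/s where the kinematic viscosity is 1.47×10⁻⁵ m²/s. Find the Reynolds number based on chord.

Re = 2.53×10^7

Re = v·c/ν = 125 × 2.98 / (1.47×10⁻⁵) = 2.53×10^7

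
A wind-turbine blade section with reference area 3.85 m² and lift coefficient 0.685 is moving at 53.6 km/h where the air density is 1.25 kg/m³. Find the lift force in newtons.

Convert speed: v = 53.6 km/h ÷ 3.6 = 14.89 m/s.
L = ½ρv²S·CL = ½ × 1.25 × 14.89² × 3.85 × 0.685 = 365 N

L = 365 N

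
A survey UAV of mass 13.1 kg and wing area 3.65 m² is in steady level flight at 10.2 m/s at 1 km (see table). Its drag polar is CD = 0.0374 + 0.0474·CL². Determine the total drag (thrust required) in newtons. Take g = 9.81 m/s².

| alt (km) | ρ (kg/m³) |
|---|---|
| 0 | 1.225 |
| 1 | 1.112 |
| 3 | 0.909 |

D = 11.6 N

At 1 km, from the table: ρ = 1.112 kg/m³.
Level flight ⇒ L = W = m·g = 13.1 × 9.81 = 128.51 N.
q = ½ρv² = ½ × 1.112 × 10.2² = 57.85 Pa.
CL = W/(q·S) = 128.51 / (57.85 × 3.65) = 0.6087.
CD = 0.0374 + 0.0474 × 0.6087² = 0.05496.
D = q·S·CD = 57.85 × 3.65 × 0.05496 = 11.6 N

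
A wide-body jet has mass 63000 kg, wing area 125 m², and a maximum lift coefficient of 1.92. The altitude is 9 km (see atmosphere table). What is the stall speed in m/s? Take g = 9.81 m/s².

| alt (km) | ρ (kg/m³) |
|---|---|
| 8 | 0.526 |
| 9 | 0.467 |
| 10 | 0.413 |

At 9 km, from the table: ρ = 0.467 kg/m³.
Weight W = mg = 63000 × 9.81 = 6.18×10^5 N.
V_stall = √(2W/(ρ·S·CL,max)) = √(2 × 6.18×10^5 / (0.467 × 125 × 1.92))
V_stall = √11030 = 105 m/s

V_stall = 105 m/s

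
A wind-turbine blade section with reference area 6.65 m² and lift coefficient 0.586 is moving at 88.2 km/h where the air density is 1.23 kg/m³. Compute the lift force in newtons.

L = 1440 N

Convert speed: v = 88.2 km/h ÷ 3.6 = 24.5 m/s.
L = ½ρv²S·CL = ½ × 1.23 × 24.5² × 6.65 × 0.586 = 1440 N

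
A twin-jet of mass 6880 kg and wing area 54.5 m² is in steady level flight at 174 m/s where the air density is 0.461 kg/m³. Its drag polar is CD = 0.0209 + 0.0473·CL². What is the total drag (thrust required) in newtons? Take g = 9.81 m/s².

In steady level flight, lift balances weight: W = mg = 6880 × 9.81 = 67493 N.
q = ½ρv² = ½ × 0.461 × 174² = 6979 Pa.
Required CL = L/(qS) = 67493/(6979·54.5) = 0.1775.
CD = 0.0209 + 0.0473 × 0.1775² = 0.02239.
D = q·S·CD = 6979 × 54.5 × 0.02239 = 8516 N

D = 8520 N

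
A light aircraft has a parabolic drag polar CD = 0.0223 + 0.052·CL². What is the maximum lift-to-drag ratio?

(L/D)max = 14.7

For CD = CD0 + K·CL², (L/D)max occurs at CL* = √(CD0/K) and equals 1/(2√(K·CD0)).
(L/D)max = 1/(2√(0.052 × 0.0223)) = 1/(2 × 0.03405) = 14.7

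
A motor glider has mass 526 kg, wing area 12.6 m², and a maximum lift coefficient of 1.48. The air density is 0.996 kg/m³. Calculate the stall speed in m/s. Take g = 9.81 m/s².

Stall occurs when L = W at CL,max. W = mg = 526 × 9.81 = 5160 N.
V_stall = √(2W/(ρ·S·CL,max)) = √(2 × 5160 / (0.996 × 12.6 × 1.48))
V_stall = √555.6 = 23.6 m/s

V_stall = 23.6 m/s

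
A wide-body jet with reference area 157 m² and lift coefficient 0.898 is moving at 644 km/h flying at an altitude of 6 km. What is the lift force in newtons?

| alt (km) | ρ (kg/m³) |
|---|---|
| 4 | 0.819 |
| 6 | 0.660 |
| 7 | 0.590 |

At 6 km, from the table: ρ = 0.660 kg/m³.
Convert speed: v = 644 km/h ÷ 3.6 = 178.9 m/s.
L = ½ρv²S·CL = ½ × 0.66 × 178.9² × 157 × 0.898 = 1.49×10^6 N ≈ 1490 kN

L = 1.49×10^6 N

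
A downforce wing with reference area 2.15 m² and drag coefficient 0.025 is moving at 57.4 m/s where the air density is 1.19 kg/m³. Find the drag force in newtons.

Dynamic pressure q = ½ρv² = ½ × 1.19 × 57.4² = 1960 Pa.
D = q·S·CD = 1960 × 2.15 × 0.025 = 105 N

D = 105 N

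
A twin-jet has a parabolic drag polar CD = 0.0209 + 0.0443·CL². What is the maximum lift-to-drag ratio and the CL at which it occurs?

(L/D)max = 16.4, at CL = 0.687

For CD = CD0 + K·CL², (L/D)max occurs at CL* = √(CD0/K) and equals 1/(2√(K·CD0)).
(L/D)max = 1/(2√(0.0443 × 0.0209)) = 1/(2 × 0.03043) = 16.4
CL* = √(0.0209/0.0443) = 0.687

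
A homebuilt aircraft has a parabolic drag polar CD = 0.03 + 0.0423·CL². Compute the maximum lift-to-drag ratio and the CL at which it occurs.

For CD = CD0 + K·CL², (L/D)max occurs at CL* = √(CD0/K) and equals 1/(2√(K·CD0)).
(L/D)max = 1/(2√(0.0423 × 0.03)) = 1/(2 × 0.03562) = 14
CL* = √(0.03/0.0423) = 0.842

(L/D)max = 14, at CL = 0.842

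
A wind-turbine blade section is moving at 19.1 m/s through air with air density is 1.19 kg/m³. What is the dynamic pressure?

q = 217 Pa

q = ½ρv² = ½ × 1.19 × 19.1² = 217 Pa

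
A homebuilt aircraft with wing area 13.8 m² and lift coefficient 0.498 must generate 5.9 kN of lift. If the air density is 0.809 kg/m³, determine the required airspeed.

L = ½ρv²S·CL ⇒ v = √(2L/(ρ·S·CL))
v = √(2 × 5900 / (0.809 × 13.8 × 0.498)) = √2122 = 46.1 m/s

v = 46.1 m/s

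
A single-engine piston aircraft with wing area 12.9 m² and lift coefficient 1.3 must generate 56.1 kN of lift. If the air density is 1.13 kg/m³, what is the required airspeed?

v = 76.9 m/s

L = ½ρv²S·CL ⇒ v = √(2L/(ρ·S·CL))
v = √(2 × 56100 / (1.13 × 12.9 × 1.3)) = √5921 = 76.9 m/s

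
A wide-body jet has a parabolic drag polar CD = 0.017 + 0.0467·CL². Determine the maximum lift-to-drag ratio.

For CD = CD0 + K·CL², (L/D)max occurs at CL* = √(CD0/K) and equals 1/(2√(K·CD0)).
(L/D)max = 1/(2√(0.0467 × 0.017)) = 1/(2 × 0.02818) = 17.7

(L/D)max = 17.7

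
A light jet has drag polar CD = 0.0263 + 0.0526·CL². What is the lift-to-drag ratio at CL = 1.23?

L/D = 11.6

CD = 0.0263 + 0.0526 × 1.23² = 0.1059
L/D = CL/CD = 1.23 / 0.1059 = 11.6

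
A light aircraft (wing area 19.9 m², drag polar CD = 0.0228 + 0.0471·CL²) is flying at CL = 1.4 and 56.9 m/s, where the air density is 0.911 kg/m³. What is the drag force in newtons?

D = 3380 N

CD = 0.0228 + 0.0471 × 1.4² = 0.1151
D = ½ρv²S·CD = ½ × 0.911 × 56.9² × 19.9 × 0.1151 = 3380 N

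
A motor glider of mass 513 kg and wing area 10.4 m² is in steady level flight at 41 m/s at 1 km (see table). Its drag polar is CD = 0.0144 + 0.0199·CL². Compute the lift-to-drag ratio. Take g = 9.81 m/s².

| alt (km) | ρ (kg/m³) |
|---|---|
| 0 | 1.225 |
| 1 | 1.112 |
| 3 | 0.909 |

At 1 km, from the table: ρ = 1.112 kg/m³.
Level flight ⇒ L = W = m·g = 513 × 9.81 = 5032.5 N.
q = ½ρv² = ½ × 1.112 × 41² = 934.6 Pa.
CL = 2W/(ρv²S) = 2×5032.5/(1.112×41²×10.4) = 0.5177.
CD = 0.0144 + 0.0199 × 0.5177² = 0.01973.
L/D = CL/CD = 0.5177 / 0.01973 = 26.2

L/D = 26.2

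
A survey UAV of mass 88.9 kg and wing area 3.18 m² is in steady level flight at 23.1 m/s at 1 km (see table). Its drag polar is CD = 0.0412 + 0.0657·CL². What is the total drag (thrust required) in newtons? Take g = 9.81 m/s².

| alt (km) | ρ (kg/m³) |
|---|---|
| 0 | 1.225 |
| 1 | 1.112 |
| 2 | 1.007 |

At 1 km, from the table: ρ = 1.112 kg/m³.
Level flight ⇒ L = W = m·g = 88.9 × 9.81 = 872.11 N.
Dynamic pressure q = 0.5 × 1.112 × 23.1² = 296.7 Pa.
CL = 2W/(ρv²S) = 2×872.11/(1.112×23.1²×3.18) = 0.9244.
CD = 0.0412 + 0.0657 × 0.9244² = 0.09734.
D = q·S·CD = 296.7 × 3.18 × 0.09734 = 91.83 N

D = 91.8 N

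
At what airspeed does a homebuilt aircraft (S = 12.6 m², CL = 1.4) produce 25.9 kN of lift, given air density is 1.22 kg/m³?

L = ½ρv²S·CL ⇒ v = √(2L/(ρ·S·CL))
v = √(2 × 25900 / (1.22 × 12.6 × 1.4)) = √2407 = 49.1 m/s

v = 49.1 m/s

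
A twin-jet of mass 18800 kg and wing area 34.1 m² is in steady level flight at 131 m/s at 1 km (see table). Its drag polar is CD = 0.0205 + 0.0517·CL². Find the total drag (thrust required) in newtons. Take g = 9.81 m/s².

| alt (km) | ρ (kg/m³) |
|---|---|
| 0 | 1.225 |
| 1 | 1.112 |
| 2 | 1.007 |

D = 12100 N

At 1 km, from the table: ρ = 1.112 kg/m³.
Weight W = mg = 18800 × 9.81 = 1.8443×10^5 N; in level flight L = W.
q = ½ρv² = ½ × 1.112 × 131² = 9542 Pa.
CL = 2W/(ρv²S) = 2×1.8443×10^5/(1.112×131²×34.1) = 0.5668.
CD = 0.0205 + 0.0517 × 0.5668² = 0.03711.
D = q·S·CD = 9542 × 34.1 × 0.03711 = 12070 N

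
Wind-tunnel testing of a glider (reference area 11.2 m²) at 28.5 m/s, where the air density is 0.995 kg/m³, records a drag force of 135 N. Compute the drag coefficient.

CD = 0.0298

From D = ½ρv²S·CD, rearranging gives CD = 2D/(ρv²S).
CD = 2 × 135 / (0.995 × 28.5² × 11.2) = 0.0298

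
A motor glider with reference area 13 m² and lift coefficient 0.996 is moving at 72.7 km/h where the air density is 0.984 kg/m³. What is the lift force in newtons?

Convert speed: v = 72.7 km/h ÷ 3.6 = 20.19 m/s.
L = ½ρv²S·CL = ½ × 0.984 × 20.19² × 13 × 0.996 = 2600 N

L = 2600 N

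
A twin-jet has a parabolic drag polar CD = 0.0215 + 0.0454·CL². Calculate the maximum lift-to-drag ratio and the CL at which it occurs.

For CD = CD0 + K·CL², (L/D)max occurs at CL* = √(CD0/K) and equals 1/(2√(K·CD0)).
(L/D)max = 1/(2√(0.0454 × 0.0215)) = 1/(2 × 0.03124) = 16
CL* = √(0.0215/0.0454) = 0.688

(L/D)max = 16, at CL = 0.688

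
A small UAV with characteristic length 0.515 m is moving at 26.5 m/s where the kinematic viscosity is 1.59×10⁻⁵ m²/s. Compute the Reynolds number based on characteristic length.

Re = v·c/ν = 26.5 × 0.515 / (1.59×10⁻⁵) = 8.58×10^5

Re = 8.58×10^5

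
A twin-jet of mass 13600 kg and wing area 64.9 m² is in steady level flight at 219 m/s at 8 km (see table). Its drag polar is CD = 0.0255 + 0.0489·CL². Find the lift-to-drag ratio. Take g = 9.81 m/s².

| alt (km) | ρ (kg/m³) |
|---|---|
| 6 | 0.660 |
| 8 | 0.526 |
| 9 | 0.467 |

At 8 km, from the table: ρ = 0.526 kg/m³.
In steady level flight, lift balances weight: W = mg = 13600 × 9.81 = 1.3342×10^5 N.
q = ½ρv² = ½ × 0.526 × 219² = 12610 Pa.
CL = 2W/(ρv²S) = 2×1.3342×10^5/(0.526×219²×64.9) = 0.163.
CD = 0.0255 + 0.0489 × 0.163² = 0.0268.
L/D = CL/CD = 0.163 / 0.0268 = 6.08

L/D = 6.08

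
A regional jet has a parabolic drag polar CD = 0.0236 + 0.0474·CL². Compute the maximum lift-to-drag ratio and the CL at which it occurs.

(L/D)max = 14.9, at CL = 0.706

For CD = CD0 + K·CL², (L/D)max occurs at CL* = √(CD0/K) and equals 1/(2√(K·CD0)).
(L/D)max = 1/(2√(0.0474 × 0.0236)) = 1/(2 × 0.03345) = 14.9
CL* = √(0.0236/0.0474) = 0.706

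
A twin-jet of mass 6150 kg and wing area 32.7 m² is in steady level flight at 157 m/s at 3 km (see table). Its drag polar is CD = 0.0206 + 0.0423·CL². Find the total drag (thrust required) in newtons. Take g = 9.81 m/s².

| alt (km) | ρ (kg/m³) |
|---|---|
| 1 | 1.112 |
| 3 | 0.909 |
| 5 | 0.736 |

At 3 km, from the table: ρ = 0.909 kg/m³.
Weight W = mg = 6150 × 9.81 = 60332 N; in level flight L = W.
q = ½ρv² = ½ × 0.909 × 157² = 11200 Pa.
Required CL = L/(qS) = 60332/(11200·32.7) = 0.1647.
CD = 0.0206 + 0.0423 × 0.1647² = 0.02175.
D = q·S·CD = 11200 × 32.7 × 0.02175 = 7967 N

D = 7970 N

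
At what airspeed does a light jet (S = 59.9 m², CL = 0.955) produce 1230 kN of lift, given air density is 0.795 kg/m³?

L = ½ρv²S·CL ⇒ v = √(2L/(ρ·S·CL))
v = √(2 × 1.23×10^6 / (0.795 × 59.9 × 0.955)) = √54090 = 233 m/s

v = 233 m/s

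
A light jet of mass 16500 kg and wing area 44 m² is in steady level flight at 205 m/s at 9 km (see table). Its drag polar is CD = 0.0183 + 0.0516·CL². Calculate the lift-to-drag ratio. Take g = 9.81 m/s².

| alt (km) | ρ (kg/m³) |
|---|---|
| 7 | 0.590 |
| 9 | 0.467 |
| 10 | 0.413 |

L/D = 14.7

At 9 km, from the table: ρ = 0.467 kg/m³.
Weight W = mg = 16500 × 9.81 = 1.6186×10^5 N; in level flight L = W.
q = ½ρv² = ½ × 0.467 × 205² = 9813 Pa.
Required CL = L/(qS) = 1.6186×10^5/(9813·44) = 0.3749.
CD = 0.0183 + 0.0516 × 0.3749² = 0.02555.
L/D = CL/CD = 0.3749 / 0.02555 = 14.7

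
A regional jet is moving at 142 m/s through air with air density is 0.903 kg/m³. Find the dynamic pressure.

q = ½ρv² = ½ × 0.903 × 142² = 9100 Pa

q = 9100 Pa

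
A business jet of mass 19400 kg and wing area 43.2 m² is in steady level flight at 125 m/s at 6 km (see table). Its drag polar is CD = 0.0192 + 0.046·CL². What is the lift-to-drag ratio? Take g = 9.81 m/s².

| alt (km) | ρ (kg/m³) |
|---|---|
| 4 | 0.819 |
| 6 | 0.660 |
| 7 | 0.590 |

L/D = 16.2

At 6 km, from the table: ρ = 0.660 kg/m³.
Weight W = mg = 19400 × 9.81 = 1.9031×10^5 N; in level flight L = W.
Dynamic pressure q = 0.5 × 0.66 × 125² = 5156 Pa.
Required CL = L/(qS) = 1.9031×10^5/(5156·43.2) = 0.8544.
CD = 0.0192 + 0.046 × 0.8544² = 0.05278.
L/D = CL/CD = 0.8544 / 0.05278 = 16.2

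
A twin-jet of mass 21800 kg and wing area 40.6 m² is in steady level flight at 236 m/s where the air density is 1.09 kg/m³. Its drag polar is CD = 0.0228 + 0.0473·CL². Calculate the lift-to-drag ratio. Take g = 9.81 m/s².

Level flight ⇒ L = W = m·g = 21800 × 9.81 = 2.1386×10^5 N.
Dynamic pressure q = 0.5 × 1.09 × 236² = 30350 Pa.
CL = W/(q·S) = 2.1386×10^5 / (30350 × 40.6) = 0.1735.
CD = 0.0228 + 0.0473 × 0.1735² = 0.02422.
L/D = CL/CD = 0.1735 / 0.02422 = 7.16

L/D = 7.16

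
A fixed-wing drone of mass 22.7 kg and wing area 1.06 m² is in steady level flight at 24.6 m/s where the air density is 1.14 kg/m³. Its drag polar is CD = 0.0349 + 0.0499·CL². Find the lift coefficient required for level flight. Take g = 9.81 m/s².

Weight W = mg = 22.7 × 9.81 = 222.69 N; in level flight L = W.
Dynamic pressure q = 0.5 × 1.14 × 24.6² = 344.9 Pa.
CL = W/(q·S) = 222.69 / (344.9 × 1.06) = 0.609.

CL = 0.609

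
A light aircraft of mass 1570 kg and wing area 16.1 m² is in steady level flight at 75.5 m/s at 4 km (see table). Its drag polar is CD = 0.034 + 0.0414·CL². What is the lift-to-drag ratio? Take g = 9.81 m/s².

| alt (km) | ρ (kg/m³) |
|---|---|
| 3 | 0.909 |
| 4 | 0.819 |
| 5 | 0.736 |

L/D = 10

At 4 km, from the table: ρ = 0.819 kg/m³.
Level flight ⇒ L = W = m·g = 1570 × 9.81 = 15402 N.
Dynamic pressure q = 0.5 × 0.819 × 75.5² = 2334 Pa.
CL = 2W/(ρv²S) = 2×15402/(0.819×75.5²×16.1) = 0.4098.
CD = 0.034 + 0.0414 × 0.4098² = 0.04095.
L/D = CL/CD = 0.4098 / 0.04095 = 10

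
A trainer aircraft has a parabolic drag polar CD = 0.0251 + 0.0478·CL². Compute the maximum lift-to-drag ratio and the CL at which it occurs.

(L/D)max = 14.4, at CL = 0.725

For CD = CD0 + K·CL², (L/D)max occurs at CL* = √(CD0/K) and equals 1/(2√(K·CD0)).
(L/D)max = 1/(2√(0.0478 × 0.0251)) = 1/(2 × 0.03464) = 14.4
CL* = √(0.0251/0.0478) = 0.725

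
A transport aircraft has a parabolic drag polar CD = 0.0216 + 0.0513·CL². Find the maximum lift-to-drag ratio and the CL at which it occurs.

(L/D)max = 15, at CL = 0.649

For CD = CD0 + K·CL², (L/D)max occurs at CL* = √(CD0/K) and equals 1/(2√(K·CD0)).
(L/D)max = 1/(2√(0.0513 × 0.0216)) = 1/(2 × 0.03329) = 15
CL* = √(0.0216/0.0513) = 0.649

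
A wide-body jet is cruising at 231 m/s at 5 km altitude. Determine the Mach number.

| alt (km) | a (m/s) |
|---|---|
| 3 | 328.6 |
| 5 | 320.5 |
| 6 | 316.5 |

At 5 km, from the table: a = 320.5 m/s.
M = v/a = 231 / 320.5 = 0.721

M = 0.721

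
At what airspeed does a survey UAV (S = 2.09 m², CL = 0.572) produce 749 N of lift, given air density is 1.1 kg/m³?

v = 33.8 m/s

L = ½ρv²S·CL ⇒ v = √(2L/(ρ·S·CL))
v = √(2 × 749 / (1.1 × 2.09 × 0.572)) = √1139 = 33.8 m/s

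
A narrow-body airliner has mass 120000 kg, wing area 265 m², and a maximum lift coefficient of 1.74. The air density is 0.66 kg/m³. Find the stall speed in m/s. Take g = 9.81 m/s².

Weight W = mg = 120000 × 9.81 = 1.177×10^6 N.
V_stall = √(2W/(ρ·S·CL,max)) = √(2 × 1.177×10^6 / (0.66 × 265 × 1.74))
V_stall = √7736 = 88 m/s

V_stall = 88 m/s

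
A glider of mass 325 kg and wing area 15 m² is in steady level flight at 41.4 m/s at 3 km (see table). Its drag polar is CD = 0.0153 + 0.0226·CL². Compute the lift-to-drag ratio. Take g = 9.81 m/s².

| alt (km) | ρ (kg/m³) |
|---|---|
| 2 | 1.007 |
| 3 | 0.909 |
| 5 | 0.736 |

At 3 km, from the table: ρ = 0.909 kg/m³.
Weight W = mg = 325 × 9.81 = 3188.2 N; in level flight L = W.
Dynamic pressure q = 0.5 × 0.909 × 41.4² = 779 Pa.
Required CL = L/(qS) = 3188.2/(779·15) = 0.2729.
CD = 0.0153 + 0.0226 × 0.2729² = 0.01698.
L/D = CL/CD = 0.2729 / 0.01698 = 16.1

L/D = 16.1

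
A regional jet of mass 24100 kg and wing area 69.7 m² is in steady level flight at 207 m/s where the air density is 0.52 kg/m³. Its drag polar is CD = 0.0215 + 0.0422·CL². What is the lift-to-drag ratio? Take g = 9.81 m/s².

Weight W = mg = 24100 × 9.81 = 2.3642×10^5 N; in level flight L = W.
q = ½ρv² = ½ × 0.52 × 207² = 11140 Pa.
CL = 2W/(ρv²S) = 2×2.3642×10^5/(0.52×207²×69.7) = 0.3045.
CD = 0.0215 + 0.0422 × 0.3045² = 0.02541.
L/D = CL/CD = 0.3045 / 0.02541 = 12

L/D = 12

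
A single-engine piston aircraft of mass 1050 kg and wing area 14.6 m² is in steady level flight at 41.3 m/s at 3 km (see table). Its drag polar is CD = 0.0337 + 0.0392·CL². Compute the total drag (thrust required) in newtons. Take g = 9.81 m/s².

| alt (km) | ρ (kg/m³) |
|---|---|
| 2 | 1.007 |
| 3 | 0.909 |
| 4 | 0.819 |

D = 749 N

At 3 km, from the table: ρ = 0.909 kg/m³.
In steady level flight, lift balances weight: W = mg = 1050 × 9.81 = 10300 N.
q = ½ρv² = ½ × 0.909 × 41.3² = 775.2 Pa.
Required CL = L/(qS) = 10300/(775.2·14.6) = 0.9101.
CD = 0.0337 + 0.0392 × 0.9101² = 0.06617.
D = q·S·CD = 775.2 × 14.6 × 0.06617 = 748.9 N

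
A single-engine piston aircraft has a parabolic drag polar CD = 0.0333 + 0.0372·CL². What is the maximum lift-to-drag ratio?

For CD = CD0 + K·CL², (L/D)max occurs at CL* = √(CD0/K) and equals 1/(2√(K·CD0)).
(L/D)max = 1/(2√(0.0372 × 0.0333)) = 1/(2 × 0.0352) = 14.2

(L/D)max = 14.2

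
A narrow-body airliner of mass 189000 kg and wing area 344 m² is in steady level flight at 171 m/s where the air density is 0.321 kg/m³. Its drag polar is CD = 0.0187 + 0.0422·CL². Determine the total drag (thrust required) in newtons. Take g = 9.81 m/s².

Level flight ⇒ L = W = m·g = 189000 × 9.81 = 1.8541×10^6 N.
Dynamic pressure q = 0.5 × 0.321 × 171² = 4693 Pa.
CL = 2W/(ρv²S) = 2×1.8541×10^6/(0.321×171²×344) = 1.148.
CD = 0.0187 + 0.0422 × 1.148² = 0.07436.
D = q·S·CD = 4693 × 344 × 0.07436 = 1.2×10^5 N

D = 1.2×10^5 N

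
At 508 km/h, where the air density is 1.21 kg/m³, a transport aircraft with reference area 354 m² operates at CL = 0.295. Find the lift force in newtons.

Convert speed: v = 508 km/h ÷ 3.6 = 141.1 m/s.
L = ½ρv²S·CL = ½ × 1.21 × 141.1² × 354 × 0.295 = 1.26×10^6 N ≈ 1260 kN

L = 1.26×10^6 N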